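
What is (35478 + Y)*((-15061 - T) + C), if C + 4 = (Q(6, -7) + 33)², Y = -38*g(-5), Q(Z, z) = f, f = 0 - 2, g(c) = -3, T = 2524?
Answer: -591823776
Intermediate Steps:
f = -2
Q(Z, z) = -2
Y = 114 (Y = -38*(-3) = 114)
C = 957 (C = -4 + (-2 + 33)² = -4 + 31² = -4 + 961 = 957)
(35478 + Y)*((-15061 - T) + C) = (35478 + 114)*((-15061 - 1*2524) + 957) = 35592*((-15061 - 2524) + 957) = 35592*(-17585 + 957) = 35592*(-16628) = -591823776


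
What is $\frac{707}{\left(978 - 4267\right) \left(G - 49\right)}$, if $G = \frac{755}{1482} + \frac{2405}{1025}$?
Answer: $\frac{16522590}{3546825469} \approx 0.0046584$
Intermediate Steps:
$G = \frac{867617}{303810}$ ($G = 755 \cdot \frac{1}{1482} + 2405 \cdot \frac{1}{1025} = \frac{755}{1482} + \frac{481}{205} = \frac{867617}{303810} \approx 2.8558$)
$\frac{707}{\left(978 - 4267\right) \left(G - 49\right)} = \frac{707}{\left(978 - 4267\right) \left(\frac{867617}{303810} - 49\right)} = \frac{707}{\left(-3289\right) \left(- \frac{14019073}{303810}\right)} = \frac{707}{\frac{3546825469}{23370}} = 707 \cdot \frac{23370}{3546825469} = \frac{16522590}{3546825469}$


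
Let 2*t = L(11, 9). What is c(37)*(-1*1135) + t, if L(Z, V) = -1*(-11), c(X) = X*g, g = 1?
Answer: -83979/2 ≈ -41990.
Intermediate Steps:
c(X) = X (c(X) = X*1 = X)
L(Z, V) = 11
t = 11/2 (t = (½)*11 = 11/2 ≈ 5.5000)
c(37)*(-1*1135) + t = 37*(-1*1135) + 11/2 = 37*(-1135) + 11/2 = -41995 + 11/2 = -83979/2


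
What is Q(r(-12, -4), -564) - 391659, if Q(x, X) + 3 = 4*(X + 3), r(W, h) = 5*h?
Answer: -393906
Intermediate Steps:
Q(x, X) = 9 + 4*X (Q(x, X) = -3 + 4*(X + 3) = -3 + 4*(3 + X) = -3 + (12 + 4*X) = 9 + 4*X)
Q(r(-12, -4), -564) - 391659 = (9 + 4*(-564)) - 391659 = (9 - 2256) - 391659 = -2247 - 391659 = -393906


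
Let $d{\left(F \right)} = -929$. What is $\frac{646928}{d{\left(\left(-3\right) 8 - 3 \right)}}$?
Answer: $- \frac{646928}{929} \approx -696.37$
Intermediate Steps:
$\frac{646928}{d{\left(\left(-3\right) 8 - 3 \right)}} = \frac{646928}{-929} = 646928 \left(- \frac{1}{929}\right) = - \frac{646928}{929}$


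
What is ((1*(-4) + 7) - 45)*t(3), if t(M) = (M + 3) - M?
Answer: -126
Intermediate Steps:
t(M) = 3 (t(M) = (3 + M) - M = 3)
((1*(-4) + 7) - 45)*t(3) = ((1*(-4) + 7) - 45)*3 = ((-4 + 7) - 45)*3 = (3 - 45)*3 = -42*3 = -126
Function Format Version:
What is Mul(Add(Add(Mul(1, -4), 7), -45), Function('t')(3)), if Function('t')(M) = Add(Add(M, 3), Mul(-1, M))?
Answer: -126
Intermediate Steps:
Function('t')(M) = 3 (Function('t')(M) = Add(Add(3, M), Mul(-1, M)) = 3)
Mul(Add(Add(Mul(1, -4), 7), -45), Function('t')(3)) = Mul(Add(Add(Mul(1, -4), 7), -45), 3) = Mul(Add(Add(-4, 7), -45), 3) = Mul(Add(3, -45), 3) = Mul(-42, 3) = -126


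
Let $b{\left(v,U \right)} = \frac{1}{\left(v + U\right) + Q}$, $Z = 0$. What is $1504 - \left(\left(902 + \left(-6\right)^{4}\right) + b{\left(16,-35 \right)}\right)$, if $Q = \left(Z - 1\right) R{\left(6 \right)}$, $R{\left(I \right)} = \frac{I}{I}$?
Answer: $- \frac{13879}{20} \approx -693.95$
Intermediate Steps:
$R{\left(I \right)} = 1$
$Q = -1$ ($Q = \left(0 - 1\right) 1 = \left(-1\right) 1 = -1$)
$b{\left(v,U \right)} = \frac{1}{-1 + U + v}$ ($b{\left(v,U \right)} = \frac{1}{\left(v + U\right) - 1} = \frac{1}{\left(U + v\right) - 1} = \frac{1}{-1 + U + v}$)
$1504 - \left(\left(902 + \left(-6\right)^{4}\right) + b{\left(16,-35 \right)}\right) = 1504 - \left(\left(902 + \left(-6\right)^{4}\right) + \frac{1}{-1 - 35 + 16}\right) = 1504 - \left(\left(902 + 1296\right) + \frac{1}{-20}\right) = 1504 - \left(2198 - \frac{1}{20}\right) = 1504 - \frac{43959}{20} = - \frac{13879}{20}$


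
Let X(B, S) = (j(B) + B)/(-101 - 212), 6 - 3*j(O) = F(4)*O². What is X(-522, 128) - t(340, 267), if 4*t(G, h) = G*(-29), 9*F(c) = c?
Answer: 812433/313 ≈ 2595.6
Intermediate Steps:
F(c) = c/9
j(O) = 2 - 4*O²/27 (j(O) = 2 - (⅑)*4*O²/3 = 2 - 4*O²/27)
t(G, h) = -29*G/4 (t(G, h) = (G*(-29))/4 = (-29*G)/4 = -29*G/4)
X(B, S) = -2/313 - B/313 + 4*B²/8451 (X(B, S) = ((2 - 4*B²/27) + B)/(-101 - 212) = (2 + B - 4*B²/27)/(-313) = (2 + B - 4*B²/27)*(-1/313) = -2/313 - B/313 + 4*B²/8451)
X(-522, 128) - t(340, 267) = (-2/313 - 1/313*(-522) + (4/8451)*(-522)²) - (-29)*340/4 = (-2/313 + 522/313 + (4/8451)*272484) - 1*(-2465) = (-2/313 + 522/313 + 40368/313) + 2465 = 40888/313 + 2465 = 812433/313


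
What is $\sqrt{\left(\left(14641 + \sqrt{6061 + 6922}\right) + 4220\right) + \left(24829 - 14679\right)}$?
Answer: $\sqrt{29011 + \sqrt{12983}} \approx 170.66$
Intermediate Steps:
$\sqrt{\left(\left(14641 + \sqrt{6061 + 6922}\right) + 4220\right) + \left(24829 - 14679\right)} = \sqrt{\left(\left(14641 + \sqrt{12983}\right) + 4220\right) + \left(24829 - 14679\right)} = \sqrt{\left(18861 + \sqrt{12983}\right) + 10150} = \sqrt{29011 + \sqrt{12983}}$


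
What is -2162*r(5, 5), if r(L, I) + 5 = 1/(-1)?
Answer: 12972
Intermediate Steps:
r(L, I) = -6 (r(L, I) = -5 + 1/(-1) = -5 + 1*(-1) = -5 - 1 = -6)
-2162*r(5, 5) = -2162*(-6) = 12972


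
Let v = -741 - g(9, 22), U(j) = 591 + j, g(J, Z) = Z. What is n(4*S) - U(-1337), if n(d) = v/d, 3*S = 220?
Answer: 654191/880 ≈ 743.40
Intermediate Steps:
S = 220/3 (S = (⅓)*220 = 220/3 ≈ 73.333)
v = -763 (v = -741 - 1*22 = -741 - 22 = -763)
n(d) = -763/d
n(4*S) - U(-1337) = -763/(4*(220/3)) - (591 - 1337) = -763/880/3 - 1*(-746) = -763*3/880 + 746 = -2289/880 + 746 = 654191/880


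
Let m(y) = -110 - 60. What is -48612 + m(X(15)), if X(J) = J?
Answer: -48782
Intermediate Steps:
m(y) = -170
-48612 + m(X(15)) = -48612 - 170 = -48782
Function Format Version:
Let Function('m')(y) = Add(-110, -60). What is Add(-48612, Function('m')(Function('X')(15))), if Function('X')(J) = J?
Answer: -48782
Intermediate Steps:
Function('m')(y) = -170
Add(-48612, Function('m')(Function('X')(15))) = Add(-48612, -170) = -48782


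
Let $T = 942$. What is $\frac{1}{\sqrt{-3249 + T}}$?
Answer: $- \frac{i \sqrt{2307}}{2307} \approx - 0.02082 i$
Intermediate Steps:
$\frac{1}{\sqrt{-3249 + T}} = \frac{1}{\sqrt{-3249 + 942}} = \frac{1}{\sqrt{-2307}} = \frac{1}{i \sqrt{2307}} = - \frac{i \sqrt{2307}}{2307}$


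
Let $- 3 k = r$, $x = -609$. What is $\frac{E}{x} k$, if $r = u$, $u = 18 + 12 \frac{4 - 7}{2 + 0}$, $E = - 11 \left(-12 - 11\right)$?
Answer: $0$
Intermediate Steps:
$E = 253$ ($E = \left(-11\right) \left(-23\right) = 253$)
$u = 0$ ($u = 18 + 12 \left(- \frac{3}{2}\right) = 18 - 18 = 0$)
$r = 0$
$k = 0$ ($k = \left(- \frac{1}{3}\right) 0 = 0$)
$\frac{E}{x} k = \frac{253}{-609} \cdot 0 = 253 \left(- \frac{1}{609}\right) 0 = \left(- \frac{253}{609}\right) 0 = 0$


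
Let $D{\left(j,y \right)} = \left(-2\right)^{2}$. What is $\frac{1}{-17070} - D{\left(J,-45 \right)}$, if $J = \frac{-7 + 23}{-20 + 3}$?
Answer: $- \frac{68281}{17070} \approx -4.0001$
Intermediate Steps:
$J = - \frac{16}{17}$ ($J = \frac{16}{-17} = 16 \left(- \frac{1}{17}\right) = - \frac{16}{17} \approx -0.94118$)
$D{\left(j,y \right)} = 4$
$\frac{1}{-17070} - D{\left(J,-45 \right)} = \frac{1}{-17070} - 4 = - \frac{1}{17070} - 4 = - \frac{68281}{17070}$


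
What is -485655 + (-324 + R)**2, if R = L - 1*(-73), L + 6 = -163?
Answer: -309255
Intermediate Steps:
L = -169 (L = -6 - 163 = -169)
R = -96 (R = -169 - 1*(-73) = -169 + 73 = -96)
-485655 + (-324 + R)**2 = -485655 + (-324 - 96)**2 = -485655 + (-420)**2 = -485655 + 176400 = -309255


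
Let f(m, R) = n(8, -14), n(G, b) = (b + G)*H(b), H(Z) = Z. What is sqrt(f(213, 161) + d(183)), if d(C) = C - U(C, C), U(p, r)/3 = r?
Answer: I*sqrt(282) ≈ 16.793*I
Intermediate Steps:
n(G, b) = b*(G + b) (n(G, b) = (b + G)*b = (G + b)*b = b*(G + b))
U(p, r) = 3*r
f(m, R) = 84 (f(m, R) = -14*(8 - 14) = -14*(-6) = 84)
d(C) = -2*C (d(C) = C - 3*C = -2*C)
sqrt(f(213, 161) + d(183)) = sqrt(84 - 2*183) = sqrt(84 - 366) = sqrt(-282) = I*sqrt(282)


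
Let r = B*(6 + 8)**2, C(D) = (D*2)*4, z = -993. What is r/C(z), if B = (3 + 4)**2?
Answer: -2401/1986 ≈ -1.2090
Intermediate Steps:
B = 49 (B = 7**2 = 49)
C(D) = 8*D (C(D) = (2*D)*4 = 8*D)
r = 9604 (r = 49*(6 + 8)**2 = 49*14**2 = 49*196 = 9604)
r/C(z) = 9604/((8*(-993))) = 9604/(-7944) = 9604*(-1/7944) = -2401/1986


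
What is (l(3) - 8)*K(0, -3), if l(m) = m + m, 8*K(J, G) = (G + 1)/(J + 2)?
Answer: ¼ ≈ 0.25000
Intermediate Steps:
K(J, G) = (1 + G)/(8*(2 + J)) (K(J, G) = ((G + 1)/(J + 2))/8 = ((1 + G)/(2 + J))/8 = (1 + G)/(8*(2 + J)))
l(m) = 2*m
(l(3) - 8)*K(0, -3) = (2*3 - 8)*((1 - 3)/(8*(2 + 0))) = (6 - 8)*((⅛)*(-2)/2) = -(-2)/(4*2) = -2*(-⅛) = ¼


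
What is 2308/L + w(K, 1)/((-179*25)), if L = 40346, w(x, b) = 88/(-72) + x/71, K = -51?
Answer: 664981274/11537039565 ≈ 0.057639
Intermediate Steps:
w(x, b) = -11/9 + x/71 (w(x, b) = 88*(-1/72) + x*(1/71) = -11/9 + x/71)
2308/L + w(K, 1)/((-179*25)) = 2308/40346 + (-11/9 + (1/71)*(-51))/((-179*25)) = 2308*(1/40346) + (-11/9 - 51/71)/(-4475) = 1154/20173 - 1240/639*(-1/4475) = 1154/20173 + 248/571905 = 664981274/11537039565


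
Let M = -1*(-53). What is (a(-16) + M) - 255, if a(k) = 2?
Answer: -200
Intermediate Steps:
M = 53
(a(-16) + M) - 255 = (2 + 53) - 255 = 55 - 255 = -200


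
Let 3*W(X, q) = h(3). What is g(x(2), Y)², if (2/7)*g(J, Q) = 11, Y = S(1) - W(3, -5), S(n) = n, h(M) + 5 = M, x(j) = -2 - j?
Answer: 5929/4 ≈ 1482.3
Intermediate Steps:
h(M) = -5 + M
W(X, q) = -⅔ (W(X, q) = (-5 + 3)/3 = (⅓)*(-2) = -⅔)
Y = 5/3 (Y = 1 - 1*(-⅔) = 1 + ⅔ = 5/3 ≈ 1.6667)
g(J, Q) = 77/2 (g(J, Q) = (7/2)*11 = 77/2)
g(x(2), Y)² = (77/2)² = 5929/4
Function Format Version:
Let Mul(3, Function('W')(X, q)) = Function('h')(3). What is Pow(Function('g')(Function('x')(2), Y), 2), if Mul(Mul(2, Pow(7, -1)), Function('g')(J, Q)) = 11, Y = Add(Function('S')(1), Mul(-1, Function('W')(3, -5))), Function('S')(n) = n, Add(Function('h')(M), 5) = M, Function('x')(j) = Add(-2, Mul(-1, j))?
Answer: Rational(5929, 4) ≈ 1482.3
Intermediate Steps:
Function('h')(M) = Add(-5, M)
Function('W')(X, q) = Rational(-2, 3) (Function('W')(X, q) = Mul(Rational(1, 3), Add(-5, 3)) = Mul(Rational(1, 3), -2) = Rational(-2, 3))
Y = Rational(5, 3) (Y = Add(1, Mul(-1, Rational(-2, 3))) = Add(1, Rational(2, 3)) = Rational(5, 3) ≈ 1.6667)
Function('g')(J, Q) = Rational(77, 2) (Function('g')(J, Q) = Mul(Rational(7, 2), 11) = Rational(77, 2))
Pow(Function('g')(Function('x')(2), Y), 2) = Pow(Rational(77, 2), 2) = Rational(5929, 4)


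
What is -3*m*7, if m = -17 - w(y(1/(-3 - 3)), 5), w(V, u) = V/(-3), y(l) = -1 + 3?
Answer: 343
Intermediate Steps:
y(l) = 2
w(V, u) = -V/3 (w(V, u) = V*(-⅓) = -V/3)
m = -49/3 (m = -17 - (-1)*2/3 = -17 - 1*(-⅔) = -17 + ⅔ = -49/3 ≈ -16.333)
-3*m*7 = -3*(-49/3)*7 = 49*7 = 343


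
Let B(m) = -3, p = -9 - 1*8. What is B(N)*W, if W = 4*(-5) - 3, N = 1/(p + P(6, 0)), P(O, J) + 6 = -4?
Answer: 69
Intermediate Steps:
p = -17 (p = -9 - 8 = -17)
P(O, J) = -10 (P(O, J) = -6 - 4 = -10)
N = -1/27 (N = 1/(-17 - 10) = 1/(-27) = -1/27 ≈ -0.037037)
W = -23 (W = -20 - 3 = -23)
B(N)*W = -3*(-23) = 69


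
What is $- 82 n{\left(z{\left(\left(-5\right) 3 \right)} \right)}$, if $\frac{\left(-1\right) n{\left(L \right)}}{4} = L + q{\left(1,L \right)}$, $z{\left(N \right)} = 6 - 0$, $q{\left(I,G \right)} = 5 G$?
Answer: $11808$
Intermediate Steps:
$z{\left(N \right)} = 6$ ($z{\left(N \right)} = 6 + 0 = 6$)
$n{\left(L \right)} = - 24 L$ ($n{\left(L \right)} = - 4 \left(L + 5 L\right) = - 4 \cdot 6 L = - 24 L$)
$- 82 n{\left(z{\left(\left(-5\right) 3 \right)} \right)} = - 82 \left(\left(-24\right) 6\right) = \left(-82\right) \left(-144\right) = 11808$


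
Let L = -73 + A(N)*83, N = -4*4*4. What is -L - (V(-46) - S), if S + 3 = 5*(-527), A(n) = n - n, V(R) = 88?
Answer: -2653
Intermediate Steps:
N = -64 (N = -16*4 = -64)
A(n) = 0
S = -2638 (S = -3 + 5*(-527) = -3 - 2635 = -2638)
L = -73 (L = -73 + 0*83 = -73 + 0 = -73)
-L - (V(-46) - S) = -1*(-73) - (88 - 1*(-2638)) = 73 - (88 + 2638) = 73 - 1*2726 = 73 - 2726 = -2653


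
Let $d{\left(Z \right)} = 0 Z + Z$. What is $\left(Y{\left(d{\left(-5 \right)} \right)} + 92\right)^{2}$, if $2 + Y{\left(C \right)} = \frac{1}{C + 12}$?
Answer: $\frac{398161}{49} \approx 8125.7$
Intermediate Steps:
$d{\left(Z \right)} = Z$ ($d{\left(Z \right)} = 0 + Z = Z$)
$Y{\left(C \right)} = -2 + \frac{1}{12 + C}$ ($Y{\left(C \right)} = -2 + \frac{1}{C + 12} = -2 + \frac{1}{12 + C}$)
$\left(Y{\left(d{\left(-5 \right)} \right)} + 92\right)^{2} = \left(\frac{-23 - -10}{12 - 5} + 92\right)^{2} = \left(\frac{-23 + 10}{7} + 92\right)^{2} = \left(\frac{1}{7} \left(-13\right) + 92\right)^{2} = \left(- \frac{13}{7} + 92\right)^{2} = \left(\frac{631}{7}\right)^{2} = \frac{398161}{49}$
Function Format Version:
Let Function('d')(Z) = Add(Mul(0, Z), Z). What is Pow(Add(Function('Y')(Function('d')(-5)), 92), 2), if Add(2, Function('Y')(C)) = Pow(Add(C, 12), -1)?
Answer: Rational(398161, 49) ≈ 8125.7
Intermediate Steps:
Function('d')(Z) = Z (Function('d')(Z) = Add(0, Z) = Z)
Function('Y')(C) = Add(-2, Pow(Add(12, C), -1)) (Function('Y')(C) = Add(-2, Pow(Add(C, 12), -1)) = Add(-2, Pow(Add(12, C), -1)))
Pow(Add(Function('Y')(Function('d')(-5)), 92), 2) = Pow(Add(Mul(Pow(Add(12, -5), -1), Add(-23, Mul(-2, -5))), 92), 2) = Pow(Add(Mul(Pow(7, -1), Add(-23, 10)), 92), 2) = Pow(Add(Mul(Rational(1, 7), -13), 92), 2) = Pow(Add(Rational(-13, 7), 92), 2) = Pow(Rational(631, 7), 2) = Rational(398161, 49)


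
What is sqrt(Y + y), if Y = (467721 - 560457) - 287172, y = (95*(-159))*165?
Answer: 21*I*sqrt(6513) ≈ 1694.8*I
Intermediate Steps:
y = -2492325 (y = -15105*165 = -2492325)
Y = -379908 (Y = -92736 - 287172 = -379908)
sqrt(Y + y) = sqrt(-379908 - 2492325) = sqrt(-2872233) = 21*I*sqrt(6513)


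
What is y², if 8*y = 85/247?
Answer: 7225/3904576 ≈ 0.0018504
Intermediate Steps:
y = 85/1976 (y = (85/247)/8 = (85*(1/247))/8 = (⅛)*(85/247) = 85/1976 ≈ 0.043016)
y² = (85/1976)² = 7225/3904576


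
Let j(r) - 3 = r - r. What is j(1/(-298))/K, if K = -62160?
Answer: -1/20720 ≈ -4.8263e-5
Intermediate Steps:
j(r) = 3 (j(r) = 3 + (r - r) = 3 + 0 = 3)
j(1/(-298))/K = 3/(-62160) = 3*(-1/62160) = -1/20720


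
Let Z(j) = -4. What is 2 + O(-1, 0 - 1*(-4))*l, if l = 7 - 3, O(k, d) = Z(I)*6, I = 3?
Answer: -94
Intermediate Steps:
O(k, d) = -24 (O(k, d) = -4*6 = -24)
l = 4
2 + O(-1, 0 - 1*(-4))*l = 2 - 24*4 = 2 - 96 = -94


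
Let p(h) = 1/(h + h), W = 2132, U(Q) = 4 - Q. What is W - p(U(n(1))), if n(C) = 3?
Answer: 4263/2 ≈ 2131.5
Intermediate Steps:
p(h) = 1/(2*h)
W - p(U(n(1))) = 2132 - 1/(2*(4 - 1*3)) = 2132 - 1/(2*(4 - 3)) = 2132 - 1/(2*1) = 2132 - 1/2 = 2132 - 1*½ = 2132 - ½ = 4263/2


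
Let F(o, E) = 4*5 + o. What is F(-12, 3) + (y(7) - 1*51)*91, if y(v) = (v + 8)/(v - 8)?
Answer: -5998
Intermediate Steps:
y(v) = (8 + v)/(-8 + v)
F(o, E) = 20 + o
F(-12, 3) + (y(7) - 1*51)*91 = (20 - 12) + ((8 + 7)/(-8 + 7) - 1*51)*91 = 8 + (15/(-1) - 51)*91 = 8 + (-1*15 - 51)*91 = 8 + (-15 - 51)*91 = 8 - 66*91 = 8 - 6006 = -5998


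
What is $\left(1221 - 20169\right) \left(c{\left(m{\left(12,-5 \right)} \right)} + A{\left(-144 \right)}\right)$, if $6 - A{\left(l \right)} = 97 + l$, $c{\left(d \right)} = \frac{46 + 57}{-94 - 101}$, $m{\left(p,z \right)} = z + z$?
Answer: $- \frac{64625312}{65} \approx -9.9424 \cdot 10^{5}$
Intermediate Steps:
$m{\left(p,z \right)} = 2 z$
$c{\left(d \right)} = - \frac{103}{195}$ ($c{\left(d \right)} = \frac{103}{-195} = 103 \left(- \frac{1}{195}\right) = - \frac{103}{195}$)
$A{\left(l \right)} = -91 - l$ ($A{\left(l \right)} = 6 - \left(97 + l\right) = -91 - l$)
$\left(1221 - 20169\right) \left(c{\left(m{\left(12,-5 \right)} \right)} + A{\left(-144 \right)}\right) = \left(1221 - 20169\right) \left(- \frac{103}{195} - -53\right) = - 18948 \left(- \frac{103}{195} + \left(-91 + 144\right)\right) = - 18948 \left(- \frac{103}{195} + 53\right) = \left(-18948\right) \frac{10232}{195} = - \frac{64625312}{65}$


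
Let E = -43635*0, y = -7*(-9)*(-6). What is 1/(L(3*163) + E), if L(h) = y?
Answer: -1/378 ≈ -0.0026455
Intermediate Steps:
y = -378 (y = 63*(-6) = -378)
L(h) = -378
E = 0
1/(L(3*163) + E) = 1/(-378 + 0) = 1/(-378) = -1/378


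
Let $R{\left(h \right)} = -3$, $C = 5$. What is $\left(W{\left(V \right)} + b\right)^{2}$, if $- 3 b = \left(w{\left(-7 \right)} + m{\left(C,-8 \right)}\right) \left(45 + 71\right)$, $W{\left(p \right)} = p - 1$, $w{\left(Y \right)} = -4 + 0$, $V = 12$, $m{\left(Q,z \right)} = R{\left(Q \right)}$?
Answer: $\frac{714025}{9} \approx 79336.0$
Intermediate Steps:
$m{\left(Q,z \right)} = -3$
$w{\left(Y \right)} = -4$
$W{\left(p \right)} = -1 + p$
$b = \frac{812}{3}$ ($b = - \frac{\left(-4 - 3\right) \left(45 + 71\right)}{3} = - \frac{\left(-7\right) 116}{3} = \left(- \frac{1}{3}\right) \left(-812\right) = \frac{812}{3} \approx 270.67$)
$\left(W{\left(V \right)} + b\right)^{2} = \left(\left(-1 + 12\right) + \frac{812}{3}\right)^{2} = \left(11 + \frac{812}{3}\right)^{2} = \left(\frac{845}{3}\right)^{2} = \frac{714025}{9}$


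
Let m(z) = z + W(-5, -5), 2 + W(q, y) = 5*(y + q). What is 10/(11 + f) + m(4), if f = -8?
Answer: -134/3 ≈ -44.667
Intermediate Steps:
W(q, y) = -2 + 5*q + 5*y (W(q, y) = -2 + 5*(y + q) = -2 + 5*(q + y) = -2 + (5*q + 5*y) = -2 + 5*q + 5*y)
m(z) = -52 + z (m(z) = z + (-2 + 5*(-5) + 5*(-5)) = z + (-2 - 25 - 25) = z - 52 = -52 + z)
10/(11 + f) + m(4) = 10/(11 - 8) + (-52 + 4) = 10/3 - 48 = -134/3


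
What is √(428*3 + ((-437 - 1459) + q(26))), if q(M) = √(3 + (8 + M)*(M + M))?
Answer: √(-612 + √1771) ≈ 23.873*I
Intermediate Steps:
q(M) = √(3 + 2*M*(8 + M)) (q(M) = √(3 + (8 + M)*(2*M)) = √(3 + 2*M*(8 + M)))
√(428*3 + ((-437 - 1459) + q(26))) = √(428*3 + ((-437 - 1459) + √(3 + 2*26² + 16*26))) = √(1284 + (-1896 + √(3 + 2*676 + 416))) = √(1284 + (-1896 + √(3 + 1352 + 416))) = √(1284 + (-1896 + √1771)) = √(-612 + √1771)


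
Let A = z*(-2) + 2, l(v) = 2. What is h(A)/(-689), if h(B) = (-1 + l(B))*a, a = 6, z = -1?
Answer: -6/689 ≈ -0.0087083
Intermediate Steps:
A = 4 (A = -1*(-2) + 2 = 2 + 2 = 4)
h(B) = 6 (h(B) = (-1 + 2)*6 = 1*6 = 6)
h(A)/(-689) = 6/(-689) = 6*(-1/689) = -6/689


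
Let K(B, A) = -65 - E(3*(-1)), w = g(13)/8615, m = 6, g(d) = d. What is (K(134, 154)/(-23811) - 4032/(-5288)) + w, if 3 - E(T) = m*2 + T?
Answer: 103926993868/135592096665 ≈ 0.76647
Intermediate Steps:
w = 13/8615 ≈ 0.0015090
E(T) = -9 - T (E(T) = 3 - (6*2 + T) = 3 - (12 + T) = 3 + (-12 - T) = -9 - T)
K(B, A) = -59 (K(B, A) = -65 - (-9 - 3*(-1)) = -65 - (-9 - 1*(-3)) = -65 - (-9 + 3) = -65 - 1*(-6) = -65 + 6 = -59)
(K(134, 154)/(-23811) - 4032/(-5288)) + w = (-59/(-23811) - 4032/(-5288)) + 13/8615 = (-59*(-1/23811) - 4032*(-1/5288)) + 13/8615 = (59/23811 + 504/661) + 13/8615 = 12039743/15739071 + 13/8615 = 103926993868/135592096665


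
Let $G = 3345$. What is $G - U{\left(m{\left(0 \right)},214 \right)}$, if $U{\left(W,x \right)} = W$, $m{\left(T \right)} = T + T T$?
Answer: $3345$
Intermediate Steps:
$m{\left(T \right)} = T + T^{2}$
$G - U{\left(m{\left(0 \right)},214 \right)} = 3345 - 0 \left(1 + 0\right) = 3345 - 0 \cdot 1 = 3345 - 0 = 3345 + 0 = 3345$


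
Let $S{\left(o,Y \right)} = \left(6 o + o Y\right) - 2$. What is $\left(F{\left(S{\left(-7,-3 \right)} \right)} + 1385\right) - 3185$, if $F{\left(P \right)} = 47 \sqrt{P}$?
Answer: $-1800 + 47 i \sqrt{23} \approx -1800.0 + 225.4 i$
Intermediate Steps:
$S{\left(o,Y \right)} = -2 + 6 o + Y o$ ($S{\left(o,Y \right)} = \left(6 o + Y o\right) - 2 = -2 + 6 o + Y o$)
$\left(F{\left(S{\left(-7,-3 \right)} \right)} + 1385\right) - 3185 = \left(47 \sqrt{-2 + 6 \left(-7\right) - -21} + 1385\right) - 3185 = \left(47 \sqrt{-2 - 42 + 21} + 1385\right) - 3185 = \left(47 \sqrt{-23} + 1385\right) - 3185 = \left(47 i \sqrt{23} + 1385\right) - 3185 = \left(1385 + 47 i \sqrt{23}\right) - 3185 = -1800 + 47 i \sqrt{23}$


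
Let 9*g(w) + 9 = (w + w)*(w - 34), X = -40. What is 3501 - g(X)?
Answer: 25598/9 ≈ 2844.2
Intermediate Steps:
g(w) = -1 + 2*w*(-34 + w)/9 (g(w) = -1 + ((w + w)*(w - 34))/9 = -1 + ((2*w)*(-34 + w))/9 = -1 + (2*w*(-34 + w))/9 = -1 + 2*w*(-34 + w)/9)
3501 - g(X) = 3501 - (-1 - 68/9*(-40) + (2/9)*(-40)**2) = 3501 - (-1 + 2720/9 + (2/9)*1600) = 3501 - (-1 + 2720/9 + 3200/9) = 3501 - 1*5911/9 = 3501 - 5911/9 = 25598/9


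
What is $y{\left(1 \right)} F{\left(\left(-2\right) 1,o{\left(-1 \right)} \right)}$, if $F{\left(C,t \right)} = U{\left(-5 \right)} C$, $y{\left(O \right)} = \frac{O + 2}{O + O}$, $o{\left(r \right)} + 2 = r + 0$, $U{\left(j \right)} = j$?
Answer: $15$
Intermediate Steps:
$o{\left(r \right)} = -2 + r$ ($o{\left(r \right)} = -2 + \left(r + 0\right) = -2 + r$)
$y{\left(O \right)} = \frac{2 + O}{2 O}$
$F{\left(C,t \right)} = - 5 C$
$y{\left(1 \right)} F{\left(\left(-2\right) 1,o{\left(-1 \right)} \right)} = \frac{2 + 1}{2 \cdot 1} \left(- 5 \left(\left(-2\right) 1\right)\right) = \frac{1}{2} \cdot 1 \cdot 3 \left(\left(-5\right) \left(-2\right)\right) = \frac{3}{2} \cdot 10 = 15$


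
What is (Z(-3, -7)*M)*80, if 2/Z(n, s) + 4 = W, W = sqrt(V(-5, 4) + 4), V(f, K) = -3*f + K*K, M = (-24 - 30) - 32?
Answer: 13760/(4 - sqrt(35)) ≈ -7181.3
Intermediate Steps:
M = -86 (M = -54 - 32 = -86)
V(f, K) = K**2 - 3*f (V(f, K) = -3*f + K**2 = K**2 - 3*f)
W = sqrt(35) (W = sqrt((4**2 - 3*(-5)) + 4) = sqrt((16 + 15) + 4) = sqrt(31 + 4) = sqrt(35) ≈ 5.9161)
Z(n, s) = 2/(-4 + sqrt(35))
(Z(-3, -7)*M)*80 = ((8/19 + 2*sqrt(35)/19)*(-86))*80 = (-688/19 - 172*sqrt(35)/19)*80 = -55040/19 - 13760*sqrt(35)/19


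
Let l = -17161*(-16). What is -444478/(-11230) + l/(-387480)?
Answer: 2114285587/54392505 ≈ 38.871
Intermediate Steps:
l = 274576
-444478/(-11230) + l/(-387480) = -444478/(-11230) + 274576/(-387480) = -444478*(-1/11230) + 274576*(-1/387480) = 222239/5615 - 34322/48435 = 2114285587/54392505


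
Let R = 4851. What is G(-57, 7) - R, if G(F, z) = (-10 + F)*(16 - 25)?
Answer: -4248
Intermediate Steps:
G(F, z) = 90 - 9*F (G(F, z) = (-10 + F)*(-9) = 90 - 9*F)
G(-57, 7) - R = (90 - 9*(-57)) - 1*4851 = (90 + 513) - 4851 = 603 - 4851 = -4248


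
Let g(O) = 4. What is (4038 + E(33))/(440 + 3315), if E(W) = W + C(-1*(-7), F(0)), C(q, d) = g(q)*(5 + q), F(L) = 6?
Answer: 4119/3755 ≈ 1.0969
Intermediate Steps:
C(q, d) = 20 + 4*q (C(q, d) = 4*(5 + q) = 20 + 4*q)
E(W) = 48 + W (E(W) = W + (20 + 4*(-1*(-7))) = W + (20 + 4*7) = W + (20 + 28) = W + 48 = 48 + W)
(4038 + E(33))/(440 + 3315) = (4038 + (48 + 33))/(440 + 3315) = (4038 + 81)/3755 = 4119*(1/3755) = 4119/3755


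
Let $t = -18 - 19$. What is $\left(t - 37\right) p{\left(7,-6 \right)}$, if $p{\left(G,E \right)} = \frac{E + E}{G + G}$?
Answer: $\frac{444}{7} \approx 63.429$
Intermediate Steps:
$t = -37$
$p{\left(G,E \right)} = \frac{E}{G}$ ($p{\left(G,E \right)} = \frac{2 E}{2 G} = 2 E \frac{1}{2 G} = \frac{E}{G}$)
$\left(t - 37\right) p{\left(7,-6 \right)} = \left(-37 - 37\right) \left(- \frac{6}{7}\right) = - 74 \left(\left(-6\right) \frac{1}{7}\right) = \left(-74\right) \left(- \frac{6}{7}\right) = \frac{444}{7}$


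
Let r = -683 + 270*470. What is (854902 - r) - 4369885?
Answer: -3641200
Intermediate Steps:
r = 126217 (r = -683 + 126900 = 126217)
(854902 - r) - 4369885 = (854902 - 1*126217) - 4369885 = (854902 - 126217) - 4369885 = 728685 - 4369885 = -3641200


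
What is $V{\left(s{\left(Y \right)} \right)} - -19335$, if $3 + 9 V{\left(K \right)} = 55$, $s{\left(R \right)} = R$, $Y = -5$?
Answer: $\frac{174067}{9} \approx 19341.0$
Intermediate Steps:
$V{\left(K \right)} = \frac{52}{9}$ ($V{\left(K \right)} = - \frac{1}{3} + \frac{1}{9} \cdot 55 = - \frac{1}{3} + \frac{55}{9} = \frac{52}{9}$)
$V{\left(s{\left(Y \right)} \right)} - -19335 = \frac{52}{9} - -19335 = \frac{52}{9} + 19335 = \frac{174067}{9}$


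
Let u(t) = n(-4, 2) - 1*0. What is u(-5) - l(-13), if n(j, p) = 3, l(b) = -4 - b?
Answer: -6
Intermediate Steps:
u(t) = 3 (u(t) = 3 - 1*0 = 3 + 0 = 3)
u(-5) - l(-13) = 3 - (-4 - 1*(-13)) = 3 - (-4 + 13) = 3 - 1*9 = 3 - 9 = -6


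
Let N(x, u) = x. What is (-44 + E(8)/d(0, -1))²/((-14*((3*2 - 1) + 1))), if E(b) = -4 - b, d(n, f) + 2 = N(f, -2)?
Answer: -400/21 ≈ -19.048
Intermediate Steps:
d(n, f) = -2 + f
(-44 + E(8)/d(0, -1))²/((-14*((3*2 - 1) + 1))) = (-44 + (-4 - 1*8)/(-2 - 1))²/((-14*((3*2 - 1) + 1))) = (-44 + (-4 - 8)/(-3))²/((-14*((6 - 1) + 1))) = (-44 - 12*(-⅓))²/((-14*(5 + 1))) = (-44 + 4)²/((-14*6)) = (-40)²/(-84) = 1600*(-1/84) = -400/21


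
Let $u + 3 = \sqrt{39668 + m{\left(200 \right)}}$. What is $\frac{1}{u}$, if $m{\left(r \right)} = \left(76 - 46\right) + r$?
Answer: $\frac{3}{39889} + \frac{\sqrt{39898}}{39889} \approx 0.0050827$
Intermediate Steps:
$m{\left(r \right)} = 30 + r$
$u = -3 + \sqrt{39898}$ ($u = -3 + \sqrt{39668 + \left(30 + 200\right)} = -3 + \sqrt{39668 + 230} = -3 + \sqrt{39898} \approx 196.74$)
$\frac{1}{u} = \frac{1}{-3 + \sqrt{39898}}$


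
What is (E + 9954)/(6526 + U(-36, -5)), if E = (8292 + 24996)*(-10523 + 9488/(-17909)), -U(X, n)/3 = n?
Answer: -6273474446574/117142769 ≈ -53554.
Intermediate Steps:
U(X, n) = -3*n
E = -6273652712760/17909 (E = 33288*(-10523 + 9488*(-1/17909)) = 33288*(-10523 - 9488/17909) = 33288*(-188465895/17909) = -6273652712760/17909 ≈ -3.5031e+8)
(E + 9954)/(6526 + U(-36, -5)) = (-6273652712760/17909 + 9954)/(6526 - 3*(-5)) = -6273474446574/(17909*(6526 + 15)) = -6273474446574/17909/6541 = -6273474446574/17909*1/6541 = -6273474446574/117142769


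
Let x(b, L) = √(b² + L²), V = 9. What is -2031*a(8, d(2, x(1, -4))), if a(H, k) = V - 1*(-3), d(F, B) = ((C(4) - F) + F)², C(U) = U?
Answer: -24372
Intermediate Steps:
x(b, L) = √(L² + b²)
d(F, B) = 16 (d(F, B) = ((4 - F) + F)² = 4² = 16)
a(H, k) = 12 (a(H, k) = 9 - 1*(-3) = 9 + 3 = 12)
-2031*a(8, d(2, x(1, -4))) = -2031*12 = -24372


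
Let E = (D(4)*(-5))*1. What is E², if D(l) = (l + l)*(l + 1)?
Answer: 40000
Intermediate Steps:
D(l) = 2*l*(1 + l) (D(l) = (2*l)*(1 + l) = 2*l*(1 + l))
E = -200 (E = ((2*4*(1 + 4))*(-5))*1 = ((2*4*5)*(-5))*1 = (40*(-5))*1 = -200*1 = -200)
E² = (-200)² = 40000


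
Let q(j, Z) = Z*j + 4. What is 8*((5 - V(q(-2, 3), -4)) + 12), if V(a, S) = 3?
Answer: 112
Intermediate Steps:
q(j, Z) = 4 + Z*j
8*((5 - V(q(-2, 3), -4)) + 12) = 8*((5 - 1*3) + 12) = 8*((5 - 3) + 12) = 8*(2 + 12) = 8*14 = 112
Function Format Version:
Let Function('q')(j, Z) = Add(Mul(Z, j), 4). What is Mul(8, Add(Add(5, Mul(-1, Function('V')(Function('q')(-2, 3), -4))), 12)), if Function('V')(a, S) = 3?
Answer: 112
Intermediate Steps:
Function('q')(j, Z) = Add(4, Mul(Z, j))
Mul(8, Add(Add(5, Mul(-1, Function('V')(Function('q')(-2, 3), -4))), 12)) = Mul(8, Add(Add(5, Mul(-1, 3)), 12)) = Mul(8, Add(Add(5, -3), 12)) = Mul(8, Add(2, 12)) = Mul(8, 14) = 112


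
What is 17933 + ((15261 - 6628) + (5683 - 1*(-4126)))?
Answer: 36375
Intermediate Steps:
17933 + ((15261 - 6628) + (5683 - 1*(-4126))) = 17933 + (8633 + (5683 + 4126)) = 17933 + (8633 + 9809) = 17933 + 18442 = 36375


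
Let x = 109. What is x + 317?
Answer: 426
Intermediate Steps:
x + 317 = 109 + 317 = 426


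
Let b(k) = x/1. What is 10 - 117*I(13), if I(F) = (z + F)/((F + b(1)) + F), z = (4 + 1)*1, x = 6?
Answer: -893/16 ≈ -55.813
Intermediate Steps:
z = 5 (z = 5*1 = 5)
b(k) = 6 (b(k) = 6/1 = 6*1 = 6)
I(F) = (5 + F)/(6 + 2*F) (I(F) = (5 + F)/((F + 6) + F) = (5 + F)/((6 + F) + F) = (5 + F)/(6 + 2*F))
10 - 117*I(13) = 10 - 117*(5 + 13)/(2*(3 + 13)) = 10 - 117*18/(2*16) = 10 - 117*9/16 = 10 - 1053/16 = -893/16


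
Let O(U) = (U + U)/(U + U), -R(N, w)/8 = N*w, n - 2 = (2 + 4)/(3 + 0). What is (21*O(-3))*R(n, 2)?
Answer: -1344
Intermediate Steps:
n = 4 (n = 2 + (2 + 4)/(3 + 0) = 2 + 6/3 = 2 + 6*(⅓) = 2 + 2 = 4)
R(N, w) = -8*N*w
O(U) = 1 (O(U) = (2*U)/((2*U)) = (2*U)*(1/(2*U)) = 1)
(21*O(-3))*R(n, 2) = (21*1)*(-8*4*2) = 21*(-64) = -1344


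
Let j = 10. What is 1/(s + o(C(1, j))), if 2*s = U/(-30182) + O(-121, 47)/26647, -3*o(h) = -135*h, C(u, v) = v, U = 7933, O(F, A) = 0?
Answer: 60364/27155867 ≈ 0.0022229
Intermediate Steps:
o(h) = 45*h (o(h) = -(-45)*h = 45*h)
s = -7933/60364 (s = (7933/(-30182) + 0/26647)/2 = (7933*(-1/30182) + 0*(1/26647))/2 = (-7933/30182 + 0)/2 = (½)*(-7933/30182) = -7933/60364 ≈ -0.13142)
1/(s + o(C(1, j))) = 1/(-7933/60364 + 45*10) = 1/(-7933/60364 + 450) = 1/(27155867/60364) = 60364/27155867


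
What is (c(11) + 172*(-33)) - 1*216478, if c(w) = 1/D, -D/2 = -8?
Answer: -3554463/16 ≈ -2.2215e+5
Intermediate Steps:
D = 16 (D = -2*(-8) = 16)
c(w) = 1/16
(c(11) + 172*(-33)) - 1*216478 = (1/16 + 172*(-33)) - 1*216478 = (1/16 - 5676) - 216478 = -90815/16 - 216478 = -3554463/16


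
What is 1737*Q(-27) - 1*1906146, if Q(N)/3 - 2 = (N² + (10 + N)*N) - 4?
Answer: 4274100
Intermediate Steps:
Q(N) = -6 + 3*N² + 3*N*(10 + N) (Q(N) = 6 + 3*((N² + (10 + N)*N) - 4) = 6 + 3*((N² + N*(10 + N)) - 4) = 6 + 3*(-4 + N² + N*(10 + N)) = 6 + (-12 + 3*N² + 3*N*(10 + N)) = -6 + 3*N² + 3*N*(10 + N))
1737*Q(-27) - 1*1906146 = 1737*(-6 + 6*(-27)² + 30*(-27)) - 1*1906146 = 1737*(-6 + 6*729 - 810) - 1906146 = 1737*(-6 + 4374 - 810) - 1906146 = 1737*3558 - 1906146 = 6180246 - 1906146 = 4274100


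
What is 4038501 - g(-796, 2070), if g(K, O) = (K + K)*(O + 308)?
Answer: 7824277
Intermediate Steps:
g(K, O) = 2*K*(308 + O) (g(K, O) = (2*K)*(308 + O) = 2*K*(308 + O))
4038501 - g(-796, 2070) = 4038501 - 2*(-796)*(308 + 2070) = 4038501 - 2*(-796)*2378 = 4038501 - 1*(-3785776) = 4038501 + 3785776 = 7824277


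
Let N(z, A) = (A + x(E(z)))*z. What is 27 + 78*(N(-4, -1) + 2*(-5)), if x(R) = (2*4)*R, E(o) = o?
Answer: 9543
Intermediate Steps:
x(R) = 8*R
N(z, A) = z*(A + 8*z) (N(z, A) = (A + 8*z)*z = z*(A + 8*z))
27 + 78*(N(-4, -1) + 2*(-5)) = 27 + 78*(-4*(-1 + 8*(-4)) + 2*(-5)) = 27 + 78*(-4*(-1 - 32) - 10) = 27 + 78*(-4*(-33) - 10) = 27 + 78*(132 - 10) = 27 + 78*122 = 27 + 9516 = 9543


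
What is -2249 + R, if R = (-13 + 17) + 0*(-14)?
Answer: -2245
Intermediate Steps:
R = 4 (R = 4 + 0 = 4)
-2249 + R = -2249 + 4 = -2245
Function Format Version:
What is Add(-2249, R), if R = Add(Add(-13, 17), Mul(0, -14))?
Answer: -2245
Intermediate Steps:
R = 4 (R = Add(4, 0) = 4)
Add(-2249, R) = Add(-2249, 4) = -2245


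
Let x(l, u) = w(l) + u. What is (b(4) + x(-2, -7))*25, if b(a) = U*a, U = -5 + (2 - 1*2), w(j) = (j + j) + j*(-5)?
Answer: -525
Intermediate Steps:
w(j) = -3*j (w(j) = 2*j - 5*j = -3*j)
U = -5 (U = -5 + (2 - 2) = -5 + 0 = -5)
x(l, u) = u - 3*l (x(l, u) = -3*l + u = u - 3*l)
b(a) = -5*a
(b(4) + x(-2, -7))*25 = (-5*4 + (-7 - 3*(-2)))*25 = (-20 + (-7 + 6))*25 = (-20 - 1)*25 = -21*25 = -525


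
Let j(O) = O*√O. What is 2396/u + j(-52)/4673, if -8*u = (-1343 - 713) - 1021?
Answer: 19168/3077 - 104*I*√13/4673 ≈ 6.2294 - 0.080243*I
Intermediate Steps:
u = 3077/8 (u = -((-1343 - 713) - 1021)/8 = -(-2056 - 1021)/8 = -⅛*(-3077) = 3077/8 ≈ 384.63)
j(O) = O^(3/2)
2396/u + j(-52)/4673 = 2396/(3077/8) + (-52)^(3/2)/4673 = 2396*(8/3077) - 104*I*√13*(1/4673) = 19168/3077 - 104*I*√13/4673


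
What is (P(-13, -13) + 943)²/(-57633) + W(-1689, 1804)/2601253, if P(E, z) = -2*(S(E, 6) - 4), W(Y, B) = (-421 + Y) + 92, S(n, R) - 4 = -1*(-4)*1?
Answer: -2274196707319/149918014149 ≈ -15.170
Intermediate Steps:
S(n, R) = 8 (S(n, R) = 4 - 1*(-4)*1 = 4 + 4*1 = 4 + 4 = 8)
W(Y, B) = -329 + Y
P(E, z) = -8 (P(E, z) = -2*(8 - 4) = -2*4 = -8)
(P(-13, -13) + 943)²/(-57633) + W(-1689, 1804)/2601253 = (-8 + 943)²/(-57633) + (-329 - 1689)/2601253 = 935²*(-1/57633) - 2018*1/2601253 = 874225*(-1/57633) - 2018/2601253 = -874225/57633 - 2018/2601253 = -2274196707319/149918014149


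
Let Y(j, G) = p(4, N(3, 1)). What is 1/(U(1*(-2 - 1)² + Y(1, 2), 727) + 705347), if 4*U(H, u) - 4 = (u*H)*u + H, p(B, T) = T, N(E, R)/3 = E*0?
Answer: 2/3789081 ≈ 5.2783e-7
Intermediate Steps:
N(E, R) = 0 (N(E, R) = 3*(E*0) = 3*0 = 0)
Y(j, G) = 0
U(H, u) = 1 + H/4 + H*u²/4 (U(H, u) = 1 + ((u*H)*u + H)/4 = 1 + ((H*u)*u + H)/4 = 1 + (H*u² + H)/4 = 1 + (H + H*u²)/4 = 1 + (H/4 + H*u²/4) = 1 + H/4 + H*u²/4)
1/(U(1*(-2 - 1)² + Y(1, 2), 727) + 705347) = 1/((1 + (1*(-2 - 1)² + 0)/4 + (¼)*(1*(-2 - 1)² + 0)*727²) + 705347) = 1/((1 + (1*(-3)² + 0)/4 + (¼)*(1*(-3)² + 0)*528529) + 705347) = 1/((1 + (1*9 + 0)/4 + (¼)*(1*9 + 0)*528529) + 705347) = 1/((1 + (9 + 0)/4 + (¼)*(9 + 0)*528529) + 705347) = 1/((1 + (¼)*9 + (¼)*9*528529) + 705347) = 1/((1 + 9/4 + 4756761/4) + 705347) = 1/(2378387/2 + 705347) = 1/(3789081/2) = 2/3789081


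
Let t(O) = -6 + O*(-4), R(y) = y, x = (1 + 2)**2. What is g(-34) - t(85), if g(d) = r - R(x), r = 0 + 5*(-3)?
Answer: 322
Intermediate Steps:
x = 9 (x = 3**2 = 9)
r = -15 (r = 0 - 15 = -15)
t(O) = -6 - 4*O
g(d) = -24 (g(d) = -15 - 1*9 = -15 - 9 = -24)
g(-34) - t(85) = -24 - (-6 - 4*85) = -24 - (-6 - 340) = -24 - 1*(-346) = -24 + 346 = 322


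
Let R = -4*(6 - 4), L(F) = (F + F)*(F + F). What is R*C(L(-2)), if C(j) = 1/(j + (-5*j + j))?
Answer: ⅙ ≈ 0.16667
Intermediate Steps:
L(F) = 4*F² (L(F) = (2*F)*(2*F) = 4*F²)
R = -8 (R = -4*2 = -8)
C(j) = -1/(3*j) (C(j) = 1/(j - 4*j) = 1/(-3*j) = -1/(3*j))
R*C(L(-2)) = -(-8)/(3*(4*(-2)²)) = -(-8)/(3*(4*4)) = -(-8)/(3*16) = -8*(-1/48) = ⅙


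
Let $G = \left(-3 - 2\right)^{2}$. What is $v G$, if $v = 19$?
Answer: $475$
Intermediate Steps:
$G = 25$ ($G = \left(-5\right)^{2} = 25$)
$v G = 19 \cdot 25 = 475$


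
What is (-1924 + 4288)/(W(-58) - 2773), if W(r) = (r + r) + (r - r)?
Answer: -788/963 ≈ -0.81828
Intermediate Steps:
W(r) = 2*r (W(r) = 2*r + 0 = 2*r)
(-1924 + 4288)/(W(-58) - 2773) = (-1924 + 4288)/(2*(-58) - 2773) = 2364/(-116 - 2773) = 2364/(-2889) = 2364*(-1/2889) = -788/963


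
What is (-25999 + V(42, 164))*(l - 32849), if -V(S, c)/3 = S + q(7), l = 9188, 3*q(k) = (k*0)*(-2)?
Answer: 618143625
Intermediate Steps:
q(k) = 0 (q(k) = ((k*0)*(-2))/3 = (0*(-2))/3 = (⅓)*0 = 0)
V(S, c) = -3*S (V(S, c) = -3*(S + 0) = -3*S)
(-25999 + V(42, 164))*(l - 32849) = (-25999 - 3*42)*(9188 - 32849) = (-25999 - 126)*(-23661) = -26125*(-23661) = 618143625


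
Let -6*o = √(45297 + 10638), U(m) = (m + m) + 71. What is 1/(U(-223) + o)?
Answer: -300/111257 + 2*√6215/556285 ≈ -0.0024130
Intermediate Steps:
U(m) = 71 + 2*m (U(m) = 2*m + 71 = 71 + 2*m)
o = -√6215/2 (o = -√(45297 + 10638)/6 = -√6215/2 ≈ -39.418)
1/(U(-223) + o) = 1/((71 + 2*(-223)) - √6215/2) = 1/((71 - 446) - √6215/2) = 1/(-375 - √6215/2)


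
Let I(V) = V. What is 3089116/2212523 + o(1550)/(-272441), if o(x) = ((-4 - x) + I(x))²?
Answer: 841566451788/602781978643 ≈ 1.3961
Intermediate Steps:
o(x) = 16 (o(x) = ((-4 - x) + x)² = (-4)² = 16)
3089116/2212523 + o(1550)/(-272441) = 3089116/2212523 + 16/(-272441) = 3089116*(1/2212523) + 16*(-1/272441) = 3089116/2212523 - 16/272441 = 841566451788/602781978643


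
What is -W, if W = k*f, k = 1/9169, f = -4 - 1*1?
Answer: 5/9169 ≈ 0.00054532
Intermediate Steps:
f = -5 (f = -4 - 1 = -5)
k = 1/9169 ≈ 0.00010906
W = -5/9169 (W = (1/9169)*(-5) = -5/9169 ≈ -0.00054532)
-W = -1*(-5/9169) = 5/9169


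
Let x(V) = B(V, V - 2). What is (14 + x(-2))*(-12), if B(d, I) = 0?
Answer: -168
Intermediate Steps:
x(V) = 0
(14 + x(-2))*(-12) = (14 + 0)*(-12) = 14*(-12) = -168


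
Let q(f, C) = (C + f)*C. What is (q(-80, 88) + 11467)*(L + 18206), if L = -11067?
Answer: 86888769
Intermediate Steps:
q(f, C) = C*(C + f)
(q(-80, 88) + 11467)*(L + 18206) = (88*(88 - 80) + 11467)*(-11067 + 18206) = (88*8 + 11467)*7139 = (704 + 11467)*7139 = 12171*7139 = 86888769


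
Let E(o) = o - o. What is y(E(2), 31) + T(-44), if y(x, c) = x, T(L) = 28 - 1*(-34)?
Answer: 62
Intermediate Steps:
E(o) = 0
T(L) = 62 (T(L) = 28 + 34 = 62)
y(E(2), 31) + T(-44) = 0 + 62 = 62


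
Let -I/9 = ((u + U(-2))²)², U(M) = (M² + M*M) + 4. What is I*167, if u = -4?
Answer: -6156288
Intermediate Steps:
U(M) = 4 + 2*M² (U(M) = (M² + M²) + 4 = 2*M² + 4 = 4 + 2*M²)
I = -36864 (I = -9*(-4 + (4 + 2*(-2)²))⁴ = -9*(-4 + (4 + 2*4))⁴ = -9*(-4 + (4 + 8))⁴ = -9*(-4 + 12)⁴ = -9*(8²)² = -9*64² = -9*4096 = -36864)
I*167 = -36864*167 = -6156288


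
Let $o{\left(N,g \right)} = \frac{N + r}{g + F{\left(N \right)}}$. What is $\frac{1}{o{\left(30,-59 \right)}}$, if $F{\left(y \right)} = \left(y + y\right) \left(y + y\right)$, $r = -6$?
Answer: $\frac{3541}{24} \approx 147.54$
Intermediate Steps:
$F{\left(y \right)} = 4 y^{2}$ ($F{\left(y \right)} = 2 y 2 y = 4 y^{2}$)
$o{\left(N,g \right)} = \frac{-6 + N}{g + 4 N^{2}}$ ($o{\left(N,g \right)} = \frac{N - 6}{g + 4 N^{2}} = \frac{-6 + N}{g + 4 N^{2}}$)
$\frac{1}{o{\left(30,-59 \right)}} = \frac{1}{\frac{1}{-59 + 4 \cdot 30^{2}} \left(-6 + 30\right)} = \frac{1}{\frac{1}{-59 + 4 \cdot 900} \cdot 24} = \frac{1}{\frac{1}{-59 + 3600} \cdot 24} = \frac{1}{\frac{1}{3541} \cdot 24} = \frac{1}{\frac{24}{3541}} = \frac{3541}{24}$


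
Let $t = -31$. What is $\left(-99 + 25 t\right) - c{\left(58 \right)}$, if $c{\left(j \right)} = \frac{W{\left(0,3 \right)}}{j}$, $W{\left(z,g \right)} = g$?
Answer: $- \frac{50695}{58} \approx -874.05$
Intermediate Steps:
$c{\left(j \right)} = \frac{3}{j}$
$\left(-99 + 25 t\right) - c{\left(58 \right)} = \left(-99 + 25 \left(-31\right)\right) - \frac{3}{58} = \left(-99 - 775\right) - 3 \cdot \frac{1}{58} = -874 - \frac{3}{58} = - \frac{50695}{58}$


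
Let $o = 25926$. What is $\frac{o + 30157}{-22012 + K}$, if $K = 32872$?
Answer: $\frac{56083}{10860} \approx 5.1642$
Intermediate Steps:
$\frac{o + 30157}{-22012 + K} = \frac{25926 + 30157}{-22012 + 32872} = \frac{56083}{10860}$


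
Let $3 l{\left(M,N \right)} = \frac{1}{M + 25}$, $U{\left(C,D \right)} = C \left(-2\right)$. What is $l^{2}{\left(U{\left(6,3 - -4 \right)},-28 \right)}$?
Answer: $\frac{1}{1521} \approx 0.00065746$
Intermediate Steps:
$U{\left(C,D \right)} = - 2 C$
$l{\left(M,N \right)} = \frac{1}{3 \left(25 + M\right)}$ ($l{\left(M,N \right)} = \frac{1}{3 \left(M + 25\right)} = \frac{1}{3 \left(25 + M\right)}$)
$l^{2}{\left(U{\left(6,3 - -4 \right)},-28 \right)} = \left(\frac{1}{3 \left(25 - 12\right)}\right)^{2} = \left(\frac{1}{3 \cdot 13}\right)^{2} = \left(\frac{1}{3} \cdot \frac{1}{13}\right)^{2} = \left(\frac{1}{39}\right)^{2} = \frac{1}{1521}$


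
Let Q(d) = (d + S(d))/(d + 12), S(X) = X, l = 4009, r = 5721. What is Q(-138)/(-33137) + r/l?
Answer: 3980927903/2789770893 ≈ 1.4270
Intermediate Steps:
Q(d) = 2*d/(12 + d) (Q(d) = (d + d)/(d + 12) = (2*d)/(12 + d) = 2*d/(12 + d))
Q(-138)/(-33137) + r/l = (2*(-138)/(12 - 138))/(-33137) + 5721/4009 = (2*(-138)/(-126))*(-1/33137) + 5721*(1/4009) = (2*(-138)*(-1/126))*(-1/33137) + 5721/4009 = (46/21)*(-1/33137) + 5721/4009 = -46/695877 + 5721/4009 = 3980927903/2789770893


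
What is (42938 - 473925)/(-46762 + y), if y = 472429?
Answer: -430987/425667 ≈ -1.0125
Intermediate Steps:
(42938 - 473925)/(-46762 + y) = (42938 - 473925)/(-46762 + 472429) = -430987/425667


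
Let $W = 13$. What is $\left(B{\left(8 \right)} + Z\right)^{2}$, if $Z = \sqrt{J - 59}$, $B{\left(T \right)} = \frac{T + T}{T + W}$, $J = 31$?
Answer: $- \frac{12092}{441} + \frac{64 i \sqrt{7}}{21} \approx -27.419 + 8.0632 i$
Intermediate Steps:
$B{\left(T \right)} = \frac{2 T}{13 + T}$ ($B{\left(T \right)} = \frac{T + T}{T + 13} = \frac{2 T}{13 + T}$)
$Z = 2 i \sqrt{7}$ ($Z = \sqrt{31 - 59} = \sqrt{-28} = 2 i \sqrt{7} \approx 5.2915 i$)
$\left(B{\left(8 \right)} + Z\right)^{2} = \left(2 \cdot 8 \frac{1}{13 + 8} + 2 i \sqrt{7}\right)^{2} = \left(2 \cdot 8 \cdot \frac{1}{21} + 2 i \sqrt{7}\right)^{2} = \left(\frac{16}{21} + 2 i \sqrt{7}\right)^{2}$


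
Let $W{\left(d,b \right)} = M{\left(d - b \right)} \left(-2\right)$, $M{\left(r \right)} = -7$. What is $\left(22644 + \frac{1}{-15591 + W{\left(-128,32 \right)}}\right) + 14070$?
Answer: $\frac{571893977}{15577} \approx 36714.0$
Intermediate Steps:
$W{\left(d,b \right)} = 14$ ($W{\left(d,b \right)} = \left(-7\right) \left(-2\right) = 14$)
$\left(22644 + \frac{1}{-15591 + W{\left(-128,32 \right)}}\right) + 14070 = \left(22644 + \frac{1}{-15591 + 14}\right) + 14070 = \left(22644 + \frac{1}{-15577}\right) + 14070 = \left(22644 - \frac{1}{15577}\right) + 14070 = \frac{352725587}{15577} + 14070 = \frac{571893977}{15577}$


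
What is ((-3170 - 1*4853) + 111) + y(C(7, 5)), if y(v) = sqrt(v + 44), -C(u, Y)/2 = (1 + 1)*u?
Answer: -7908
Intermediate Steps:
C(u, Y) = -4*u (C(u, Y) = -2*(1 + 1)*u = -4*u)
y(v) = sqrt(44 + v)
((-3170 - 1*4853) + 111) + y(C(7, 5)) = ((-3170 - 1*4853) + 111) + sqrt(44 - 4*7) = ((-3170 - 4853) + 111) + sqrt(44 - 28) = (-8023 + 111) + sqrt(16) = -7912 + 4 = -7908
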